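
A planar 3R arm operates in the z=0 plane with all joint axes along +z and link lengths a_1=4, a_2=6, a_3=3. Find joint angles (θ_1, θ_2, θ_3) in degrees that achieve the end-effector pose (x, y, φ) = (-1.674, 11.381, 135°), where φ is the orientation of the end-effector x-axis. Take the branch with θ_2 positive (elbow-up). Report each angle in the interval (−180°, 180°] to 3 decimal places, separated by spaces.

wrist centre = target − a_3·(cos φ, sin φ) = (0.4473, 9.2597)
cos θ_2 = (85.9418−4²−6²)/(2·4·6) = 0.7071; θ_2 = 44.9989° (elbow-up)
β = atan2(9.2597,0.4473) = 87.2343°; ψ = atan2(4.2426,8.2427) = 27.2351°
θ_1 = β − ψ = 59.9992°
θ_3 = φ − θ_1 − θ_2 = 30.0019° (wrapped to (-180°,180°])

59.999 44.999 30.002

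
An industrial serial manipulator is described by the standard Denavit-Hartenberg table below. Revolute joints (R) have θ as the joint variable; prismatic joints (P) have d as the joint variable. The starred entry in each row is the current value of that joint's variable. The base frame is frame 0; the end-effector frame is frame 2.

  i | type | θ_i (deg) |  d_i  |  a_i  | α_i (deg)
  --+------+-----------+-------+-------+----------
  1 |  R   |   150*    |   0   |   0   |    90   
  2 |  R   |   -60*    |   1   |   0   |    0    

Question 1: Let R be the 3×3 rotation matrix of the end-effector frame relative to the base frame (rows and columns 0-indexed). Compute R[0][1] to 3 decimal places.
End-effector y-axis (col 1 of R) = (-0.7500,0.4330,0.5000)
R[0][1] = -0.7500

-0.750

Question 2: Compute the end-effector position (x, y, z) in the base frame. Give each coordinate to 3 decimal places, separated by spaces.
0.500 0.866 0.000

after link 1: o_1 = (0.0000, 0.0000, 0.0000)
after link 2: o_2 = (0.5000, 0.8660, 0.0000)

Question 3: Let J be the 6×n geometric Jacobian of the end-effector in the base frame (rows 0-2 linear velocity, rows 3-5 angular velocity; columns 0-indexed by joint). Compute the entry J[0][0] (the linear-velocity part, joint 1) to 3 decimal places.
-0.866

axis z_0 = ẑ; lever o_n−o_0 = (0.5000,0.8660,0.0000)
cross product → J_v[:, 0] = (-0.8660,0.5000,0.0000)
J_ω[:, 0] = z_0
entry J[0][0] = -0.8660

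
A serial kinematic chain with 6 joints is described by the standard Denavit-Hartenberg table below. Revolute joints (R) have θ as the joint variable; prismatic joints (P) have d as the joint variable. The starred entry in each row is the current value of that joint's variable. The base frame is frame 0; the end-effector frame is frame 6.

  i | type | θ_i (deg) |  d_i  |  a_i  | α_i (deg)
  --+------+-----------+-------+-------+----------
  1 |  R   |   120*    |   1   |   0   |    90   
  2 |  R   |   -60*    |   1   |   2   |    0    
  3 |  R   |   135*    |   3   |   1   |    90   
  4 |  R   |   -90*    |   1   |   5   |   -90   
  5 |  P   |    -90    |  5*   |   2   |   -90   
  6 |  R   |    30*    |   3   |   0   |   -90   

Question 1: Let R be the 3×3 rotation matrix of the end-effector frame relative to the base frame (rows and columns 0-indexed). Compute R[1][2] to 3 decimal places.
-0.612

End-effector z-axis (col 2 of R) = (0.3536,-0.6124,-0.7071)
R[1][2] = -0.6124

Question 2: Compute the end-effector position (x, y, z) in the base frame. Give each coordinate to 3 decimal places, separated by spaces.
-6.189 2.720 4.287

after link 1: o_1 = (0.0000, 0.0000, 1.0000)
after link 2: o_2 = (0.3660, 1.3660, -0.7321)
after link 3: o_3 = (2.8347, 3.0902, 0.2339)
after link 4: o_4 = (-1.9784, 1.4267, -0.0249)
after link 5: o_5 = (-3.5914, 4.2204, 4.2870)
after link 6: o_6 = (-6.1894, 2.7204, 4.2870)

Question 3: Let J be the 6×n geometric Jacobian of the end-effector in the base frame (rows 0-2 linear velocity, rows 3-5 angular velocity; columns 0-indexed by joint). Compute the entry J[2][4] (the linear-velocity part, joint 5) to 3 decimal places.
prismatic axis z_4 = (-0.1294,0.2241,0.9659)
J_v[:, 4] = z_4; J_ω[:, 4] = (0,0,0)
entry J[2][4] = 0.9659

0.966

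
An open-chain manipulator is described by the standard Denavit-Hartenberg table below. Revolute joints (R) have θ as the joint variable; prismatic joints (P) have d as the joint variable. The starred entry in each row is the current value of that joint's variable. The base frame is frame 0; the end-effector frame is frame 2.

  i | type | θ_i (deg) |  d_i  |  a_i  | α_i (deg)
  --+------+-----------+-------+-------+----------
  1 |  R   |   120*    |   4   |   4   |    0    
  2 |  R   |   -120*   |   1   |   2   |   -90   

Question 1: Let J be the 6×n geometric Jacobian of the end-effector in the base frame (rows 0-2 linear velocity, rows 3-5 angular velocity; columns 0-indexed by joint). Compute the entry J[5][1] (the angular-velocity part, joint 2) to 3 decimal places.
axis z_1 = (0.0000,0.0000,1.0000); lever o_n−o_1 = (2.0000,0.0000,1.0000)
cross product → J_v[:, 1] = (0.0000,2.0000,0.0000)
J_ω[:, 1] = z_1
entry J[5][1] = 1.0000

1.000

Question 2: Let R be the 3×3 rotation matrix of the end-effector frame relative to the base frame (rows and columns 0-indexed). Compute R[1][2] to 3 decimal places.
1.000

End-effector z-axis (col 2 of R) = (0.0000,1.0000,0.0000)
R[1][2] = 1.0000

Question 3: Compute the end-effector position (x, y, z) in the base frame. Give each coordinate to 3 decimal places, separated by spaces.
after link 1: o_1 = (-2.0000, 3.4641, 4.0000)
after link 2: o_2 = (0.0000, 3.4641, 5.0000)

0.000 3.464 5.000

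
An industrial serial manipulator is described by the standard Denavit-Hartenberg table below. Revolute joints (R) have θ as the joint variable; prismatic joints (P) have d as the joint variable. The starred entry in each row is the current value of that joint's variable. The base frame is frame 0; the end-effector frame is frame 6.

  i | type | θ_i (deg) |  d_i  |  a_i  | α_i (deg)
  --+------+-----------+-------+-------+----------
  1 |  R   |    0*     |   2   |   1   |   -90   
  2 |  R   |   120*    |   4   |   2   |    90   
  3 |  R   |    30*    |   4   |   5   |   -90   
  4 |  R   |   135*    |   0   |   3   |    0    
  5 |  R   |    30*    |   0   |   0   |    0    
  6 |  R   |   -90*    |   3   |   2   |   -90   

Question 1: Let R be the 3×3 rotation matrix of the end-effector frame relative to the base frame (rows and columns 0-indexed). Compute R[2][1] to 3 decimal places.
-0.433

End-effector y-axis (col 1 of R) = (-0.2500,-0.8660,-0.4330)
R[2][1] = -0.4330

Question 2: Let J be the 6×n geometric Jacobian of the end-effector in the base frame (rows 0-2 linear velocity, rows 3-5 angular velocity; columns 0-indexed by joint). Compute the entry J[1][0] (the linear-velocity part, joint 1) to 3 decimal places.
axis z_0 = ẑ; lever o_n−o_0 = (-0.7667,8.2962,-0.9537)
cross product → J_v[:, 0] = (-8.2962,-0.7667,0.0000)
J_ω[:, 0] = z_0
entry J[1][0] = -0.7667

-0.767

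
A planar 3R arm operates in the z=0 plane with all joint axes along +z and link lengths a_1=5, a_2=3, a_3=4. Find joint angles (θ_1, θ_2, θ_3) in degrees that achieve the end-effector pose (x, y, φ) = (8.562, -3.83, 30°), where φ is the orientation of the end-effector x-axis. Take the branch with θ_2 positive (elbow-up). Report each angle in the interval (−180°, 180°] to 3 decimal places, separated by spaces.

-60.005 30.013 59.992

wrist centre = target − a_3·(cos φ, sin φ) = (5.0979, -5.8300)
cos θ_2 = (59.9775−5²−3²)/(2·5·3) = 0.8659; θ_2 = 30.0126° (elbow-up)
β = atan2(-5.8300,5.0979) = -48.8327°; ψ = atan2(1.5006,7.5977) = 11.1722°
θ_1 = β − ψ = -60.0050°
θ_3 = φ − θ_1 − θ_2 = 59.9924° (wrapped to (-180°,180°])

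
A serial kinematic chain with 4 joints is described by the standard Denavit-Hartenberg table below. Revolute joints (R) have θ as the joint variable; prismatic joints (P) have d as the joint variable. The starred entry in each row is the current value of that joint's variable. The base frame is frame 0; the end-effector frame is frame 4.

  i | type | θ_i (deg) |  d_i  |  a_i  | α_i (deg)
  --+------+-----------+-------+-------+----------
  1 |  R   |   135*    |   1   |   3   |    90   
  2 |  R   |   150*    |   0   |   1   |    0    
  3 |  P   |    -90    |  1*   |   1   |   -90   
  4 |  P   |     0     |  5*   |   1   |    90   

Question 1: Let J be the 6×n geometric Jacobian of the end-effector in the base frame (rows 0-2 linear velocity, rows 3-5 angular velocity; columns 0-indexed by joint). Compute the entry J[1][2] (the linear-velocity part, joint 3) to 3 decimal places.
prismatic axis z_2 = (0.7071,0.7071,0.0000)
J_v[:, 2] = z_2; J_ω[:, 2] = (0,0,0)
entry J[1][2] = 0.7071

0.707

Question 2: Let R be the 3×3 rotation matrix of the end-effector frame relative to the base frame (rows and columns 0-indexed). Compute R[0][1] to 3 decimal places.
0.612

End-effector y-axis (col 1 of R) = (0.6124,-0.6124,0.5000)
R[0][1] = 0.6124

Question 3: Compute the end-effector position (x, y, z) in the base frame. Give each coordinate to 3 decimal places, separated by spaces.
1.553 -0.139 5.732

after link 1: o_1 = (-2.1213, 2.1213, 1.0000)
after link 2: o_2 = (-1.5089, 1.5089, 1.5000)
after link 3: o_3 = (-1.1554, 2.5696, 2.3660)
after link 4: o_4 = (1.5529, -0.1387, 5.7321)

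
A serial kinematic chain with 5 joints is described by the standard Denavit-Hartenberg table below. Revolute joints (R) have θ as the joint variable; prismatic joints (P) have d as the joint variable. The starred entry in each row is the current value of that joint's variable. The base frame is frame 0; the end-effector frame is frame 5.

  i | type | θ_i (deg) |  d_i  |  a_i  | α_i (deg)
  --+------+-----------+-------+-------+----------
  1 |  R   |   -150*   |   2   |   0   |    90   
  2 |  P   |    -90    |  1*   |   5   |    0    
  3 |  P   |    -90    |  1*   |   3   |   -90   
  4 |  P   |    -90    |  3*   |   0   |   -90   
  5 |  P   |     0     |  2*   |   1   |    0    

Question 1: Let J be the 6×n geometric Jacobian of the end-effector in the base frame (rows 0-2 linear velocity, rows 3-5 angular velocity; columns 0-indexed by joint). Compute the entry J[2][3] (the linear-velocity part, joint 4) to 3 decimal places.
-1.000

prismatic axis z_3 = (-0.0000,0.0000,-1.0000)
J_v[:, 3] = z_3; J_ω[:, 3] = (0,0,0)
entry J[2][3] = -1.0000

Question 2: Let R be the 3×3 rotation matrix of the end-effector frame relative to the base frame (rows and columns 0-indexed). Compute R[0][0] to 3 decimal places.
End-effector x-axis (col 0 of R) = (-0.5000,0.8660,0.0000)
R[0][0] = -0.5000

-0.500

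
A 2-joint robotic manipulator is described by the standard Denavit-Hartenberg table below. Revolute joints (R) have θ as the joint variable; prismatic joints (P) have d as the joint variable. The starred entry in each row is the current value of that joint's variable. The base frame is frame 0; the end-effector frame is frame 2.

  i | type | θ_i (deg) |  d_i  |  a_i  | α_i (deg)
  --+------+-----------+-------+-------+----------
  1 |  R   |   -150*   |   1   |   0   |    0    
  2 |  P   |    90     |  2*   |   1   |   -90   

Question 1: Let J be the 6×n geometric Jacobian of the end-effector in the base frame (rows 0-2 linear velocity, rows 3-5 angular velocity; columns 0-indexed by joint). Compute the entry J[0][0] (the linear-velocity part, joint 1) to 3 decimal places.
0.866

axis z_0 = ẑ; lever o_n−o_0 = (0.5000,-0.8660,3.0000)
cross product → J_v[:, 0] = (0.8660,0.5000,-0.0000)
J_ω[:, 0] = z_0
entry J[0][0] = 0.8660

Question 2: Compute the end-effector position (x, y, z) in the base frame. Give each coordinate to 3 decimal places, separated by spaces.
after link 1: o_1 = (0.0000, 0.0000, 1.0000)
after link 2: o_2 = (0.5000, -0.8660, 3.0000)

0.500 -0.866 3.000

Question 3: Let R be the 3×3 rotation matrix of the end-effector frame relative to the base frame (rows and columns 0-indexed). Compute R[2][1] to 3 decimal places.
-1.000

End-effector y-axis (col 1 of R) = (0.0000,0.0000,-1.0000)
R[2][1] = -1.0000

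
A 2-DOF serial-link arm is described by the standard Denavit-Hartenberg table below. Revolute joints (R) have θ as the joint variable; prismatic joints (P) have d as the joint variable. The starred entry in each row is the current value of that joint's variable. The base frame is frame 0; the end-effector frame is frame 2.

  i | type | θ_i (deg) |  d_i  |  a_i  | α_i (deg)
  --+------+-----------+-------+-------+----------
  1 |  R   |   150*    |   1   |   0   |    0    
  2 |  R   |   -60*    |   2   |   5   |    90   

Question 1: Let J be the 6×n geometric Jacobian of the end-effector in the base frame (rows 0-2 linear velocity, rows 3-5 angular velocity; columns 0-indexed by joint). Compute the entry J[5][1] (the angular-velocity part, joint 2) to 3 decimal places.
axis z_1 = (0.0000,0.0000,1.0000); lever o_n−o_1 = (-0.0000,5.0000,2.0000)
cross product → J_v[:, 1] = (-5.0000,-0.0000,0.0000)
J_ω[:, 1] = z_1
entry J[5][1] = 1.0000

1.000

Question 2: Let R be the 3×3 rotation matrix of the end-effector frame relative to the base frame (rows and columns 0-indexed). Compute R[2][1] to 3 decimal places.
1.000

End-effector y-axis (col 1 of R) = (-0.0000,-0.0000,1.0000)
R[2][1] = 1.0000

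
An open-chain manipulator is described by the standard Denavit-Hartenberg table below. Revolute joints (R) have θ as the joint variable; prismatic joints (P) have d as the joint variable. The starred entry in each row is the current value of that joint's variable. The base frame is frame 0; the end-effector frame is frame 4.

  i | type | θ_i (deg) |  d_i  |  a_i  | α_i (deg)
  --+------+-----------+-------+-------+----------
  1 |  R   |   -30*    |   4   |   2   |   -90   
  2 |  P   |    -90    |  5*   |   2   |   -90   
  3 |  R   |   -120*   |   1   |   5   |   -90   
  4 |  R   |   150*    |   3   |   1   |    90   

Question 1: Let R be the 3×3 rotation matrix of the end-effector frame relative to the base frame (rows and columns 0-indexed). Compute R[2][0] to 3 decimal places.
0.433

End-effector x-axis (col 0 of R) = (-0.8080,-0.3995,0.4330)
R[2][0] = 0.4330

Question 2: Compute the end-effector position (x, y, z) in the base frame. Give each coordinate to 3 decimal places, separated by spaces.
after link 1: o_1 = (1.7321, -1.0000, 4.0000)
after link 2: o_2 = (4.2321, 3.3301, 6.0000)
after link 3: o_3 = (7.2631, 6.5801, 3.5000)
after link 4: o_4 = (7.2051, 7.4796, 6.5311)

7.205 7.480 6.531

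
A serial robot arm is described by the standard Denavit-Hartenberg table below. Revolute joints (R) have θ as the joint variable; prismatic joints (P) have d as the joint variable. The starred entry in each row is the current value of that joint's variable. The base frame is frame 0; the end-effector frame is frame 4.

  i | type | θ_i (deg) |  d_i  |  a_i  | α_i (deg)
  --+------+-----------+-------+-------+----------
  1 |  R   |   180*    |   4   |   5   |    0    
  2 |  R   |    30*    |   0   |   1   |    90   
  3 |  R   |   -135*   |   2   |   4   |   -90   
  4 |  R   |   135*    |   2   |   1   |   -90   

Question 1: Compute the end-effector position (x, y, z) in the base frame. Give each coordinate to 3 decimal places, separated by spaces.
after link 1: o_1 = (-5.0000, 0.0000, 4.0000)
after link 2: o_2 = (-5.8660, -0.5000, 4.0000)
after link 3: o_3 = (-4.4165, 2.6463, 1.1716)
after link 4: o_4 = (-5.7207, 1.0768, 0.2574)

-5.721 1.077 0.257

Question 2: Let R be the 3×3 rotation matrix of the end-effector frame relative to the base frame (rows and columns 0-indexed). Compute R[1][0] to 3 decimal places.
End-effector x-axis (col 0 of R) = (-0.0795,-0.8624,0.5000)
R[1][0] = -0.8624

-0.862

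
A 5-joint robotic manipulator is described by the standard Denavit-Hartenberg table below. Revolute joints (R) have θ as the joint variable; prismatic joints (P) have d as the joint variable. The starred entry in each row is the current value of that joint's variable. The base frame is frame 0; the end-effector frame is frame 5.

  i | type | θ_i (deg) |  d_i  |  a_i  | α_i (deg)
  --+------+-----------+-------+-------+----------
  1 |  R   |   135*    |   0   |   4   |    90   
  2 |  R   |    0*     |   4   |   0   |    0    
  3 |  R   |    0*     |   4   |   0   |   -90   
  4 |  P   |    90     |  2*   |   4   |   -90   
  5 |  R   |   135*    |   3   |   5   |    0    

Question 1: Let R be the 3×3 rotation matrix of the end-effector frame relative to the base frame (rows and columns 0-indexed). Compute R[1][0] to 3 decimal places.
End-effector x-axis (col 0 of R) = (0.5000,0.5000,-0.7071)
R[1][0] = 0.5000

0.500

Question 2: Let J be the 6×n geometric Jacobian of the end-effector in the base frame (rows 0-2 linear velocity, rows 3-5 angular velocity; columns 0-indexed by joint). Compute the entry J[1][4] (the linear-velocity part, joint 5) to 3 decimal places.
2.500

axis z_4 = (0.7071,-0.7071,0.0000); lever o_n−o_4 = (4.6213,0.3787,-3.5355)
cross product → J_v[:, 4] = (2.5000,2.5000,3.5355)
J_ω[:, 4] = z_4
entry J[1][4] = 2.5000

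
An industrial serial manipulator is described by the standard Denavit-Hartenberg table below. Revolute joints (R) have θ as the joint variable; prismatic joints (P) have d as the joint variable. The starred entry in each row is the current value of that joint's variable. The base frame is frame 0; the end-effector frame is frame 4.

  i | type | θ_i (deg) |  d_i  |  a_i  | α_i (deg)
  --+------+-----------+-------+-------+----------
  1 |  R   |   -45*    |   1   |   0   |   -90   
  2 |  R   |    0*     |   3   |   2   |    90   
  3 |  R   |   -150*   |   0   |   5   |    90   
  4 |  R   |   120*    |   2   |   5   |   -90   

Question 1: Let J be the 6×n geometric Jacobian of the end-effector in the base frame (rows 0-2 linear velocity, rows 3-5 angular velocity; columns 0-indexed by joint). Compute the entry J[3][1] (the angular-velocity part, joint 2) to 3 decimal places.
axis z_1 = (0.7071,0.7071,0.0000); lever o_n−o_1 = (1.6384,3.2860,4.3301)
cross product → J_v[:, 1] = (3.0619,-3.0619,1.1651)
J_ω[:, 1] = z_1
entry J[3][1] = 0.7071

0.707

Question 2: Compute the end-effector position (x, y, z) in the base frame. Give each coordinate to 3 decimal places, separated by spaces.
after link 1: o_1 = (0.0000, 0.0000, 1.0000)
after link 2: o_2 = (3.5355, 0.7071, 1.0000)
after link 3: o_3 = (-1.2941, 2.0012, 1.0000)
after link 4: o_4 = (1.6384, 3.2860, 5.3301)

1.638 3.286 5.330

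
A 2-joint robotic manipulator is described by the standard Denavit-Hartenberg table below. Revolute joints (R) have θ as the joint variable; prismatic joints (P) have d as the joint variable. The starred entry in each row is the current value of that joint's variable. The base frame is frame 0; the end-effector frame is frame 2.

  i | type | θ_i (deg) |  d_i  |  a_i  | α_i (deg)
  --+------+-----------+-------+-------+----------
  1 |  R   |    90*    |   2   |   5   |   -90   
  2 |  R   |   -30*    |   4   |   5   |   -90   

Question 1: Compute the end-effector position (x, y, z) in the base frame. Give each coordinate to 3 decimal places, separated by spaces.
after link 1: o_1 = (0.0000, 5.0000, 2.0000)
after link 2: o_2 = (-4.0000, 9.3301, 4.5000)

-4.000 9.330 4.500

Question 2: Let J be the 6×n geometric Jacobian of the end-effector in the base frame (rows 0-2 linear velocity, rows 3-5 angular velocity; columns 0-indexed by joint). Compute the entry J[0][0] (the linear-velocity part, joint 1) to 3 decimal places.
-9.330

axis z_0 = ẑ; lever o_n−o_0 = (-4.0000,9.3301,4.5000)
cross product → J_v[:, 0] = (-9.3301,-4.0000,0.0000)
J_ω[:, 0] = z_0
entry J[0][0] = -9.3301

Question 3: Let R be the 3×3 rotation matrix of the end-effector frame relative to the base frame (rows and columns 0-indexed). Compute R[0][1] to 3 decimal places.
1.000

End-effector y-axis (col 1 of R) = (1.0000,-0.0000,-0.0000)
R[0][1] = 1.0000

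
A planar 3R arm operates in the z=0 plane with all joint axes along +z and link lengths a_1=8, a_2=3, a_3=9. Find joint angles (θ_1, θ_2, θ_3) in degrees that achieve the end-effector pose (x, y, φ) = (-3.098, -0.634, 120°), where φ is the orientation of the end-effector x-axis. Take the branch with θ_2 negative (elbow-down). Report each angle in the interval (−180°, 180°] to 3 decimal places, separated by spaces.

-60.000 -89.999 -90.001

wrist centre = target − a_3·(cos φ, sin φ) = (1.4020, -8.4282)
cos θ_2 = (73.0006−8²−3²)/(2·8·3) = 0.0000; θ_2 = -89.9992° (elbow-down)
β = atan2(-8.4282,1.4020) = -80.5556°; ψ = atan2(-3.0000,8.0000) = -20.5560°
θ_1 = β − ψ = -59.9996°
θ_3 = φ − θ_1 − θ_2 = -90.0011° (wrapped to (-180°,180°])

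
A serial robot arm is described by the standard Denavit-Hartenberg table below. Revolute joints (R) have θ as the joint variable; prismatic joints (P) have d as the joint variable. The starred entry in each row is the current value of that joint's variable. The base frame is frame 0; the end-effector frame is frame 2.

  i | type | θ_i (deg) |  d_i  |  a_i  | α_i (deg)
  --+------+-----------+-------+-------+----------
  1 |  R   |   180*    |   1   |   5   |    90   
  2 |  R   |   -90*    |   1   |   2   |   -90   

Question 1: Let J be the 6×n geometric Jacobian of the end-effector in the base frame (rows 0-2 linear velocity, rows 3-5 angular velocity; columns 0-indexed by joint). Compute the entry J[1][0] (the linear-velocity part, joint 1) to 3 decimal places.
-5.000

axis z_0 = ẑ; lever o_n−o_0 = (-5.0000,1.0000,-1.0000)
cross product → J_v[:, 0] = (-1.0000,-5.0000,0.0000)
J_ω[:, 0] = z_0
entry J[1][0] = -5.0000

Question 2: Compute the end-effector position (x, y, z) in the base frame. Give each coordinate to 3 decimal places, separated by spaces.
-5.000 1.000 -1.000

after link 1: o_1 = (-5.0000, 0.0000, 1.0000)
after link 2: o_2 = (-5.0000, 1.0000, -1.0000)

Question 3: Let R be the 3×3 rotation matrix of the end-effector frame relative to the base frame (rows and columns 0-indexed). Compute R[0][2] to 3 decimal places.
-1.000

End-effector z-axis (col 2 of R) = (-1.0000,0.0000,0.0000)
R[0][2] = -1.0000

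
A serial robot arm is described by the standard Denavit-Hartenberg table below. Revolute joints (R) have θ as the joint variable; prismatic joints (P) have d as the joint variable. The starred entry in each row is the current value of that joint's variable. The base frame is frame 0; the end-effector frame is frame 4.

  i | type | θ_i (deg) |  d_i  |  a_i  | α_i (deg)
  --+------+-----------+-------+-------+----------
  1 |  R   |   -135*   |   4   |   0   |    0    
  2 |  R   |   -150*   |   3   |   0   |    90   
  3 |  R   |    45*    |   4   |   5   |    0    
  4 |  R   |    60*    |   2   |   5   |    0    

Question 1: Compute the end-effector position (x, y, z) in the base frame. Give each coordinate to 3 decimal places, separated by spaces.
after link 1: o_1 = (0.0000, 0.0000, 4.0000)
after link 2: o_2 = (0.0000, 0.0000, 7.0000)
after link 3: o_3 = (4.7788, 2.3798, 10.5355)
after link 4: o_4 = (6.3757, 0.6121, 15.3652)

6.376 0.612 15.365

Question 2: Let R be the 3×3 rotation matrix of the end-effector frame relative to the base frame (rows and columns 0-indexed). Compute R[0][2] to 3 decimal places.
End-effector z-axis (col 2 of R) = (0.9659,-0.2588,0.0000)
R[0][2] = 0.9659

0.966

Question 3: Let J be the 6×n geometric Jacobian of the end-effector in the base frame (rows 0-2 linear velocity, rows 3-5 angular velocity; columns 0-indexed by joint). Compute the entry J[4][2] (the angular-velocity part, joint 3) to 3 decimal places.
-0.259

axis z_2 = (0.9659,-0.2588,0.0000); lever o_n−o_2 = (6.3757,0.6121,8.3652)
cross product → J_v[:, 2] = (-2.1651,-8.0801,2.2414)
J_ω[:, 2] = z_2
entry J[4][2] = -0.2588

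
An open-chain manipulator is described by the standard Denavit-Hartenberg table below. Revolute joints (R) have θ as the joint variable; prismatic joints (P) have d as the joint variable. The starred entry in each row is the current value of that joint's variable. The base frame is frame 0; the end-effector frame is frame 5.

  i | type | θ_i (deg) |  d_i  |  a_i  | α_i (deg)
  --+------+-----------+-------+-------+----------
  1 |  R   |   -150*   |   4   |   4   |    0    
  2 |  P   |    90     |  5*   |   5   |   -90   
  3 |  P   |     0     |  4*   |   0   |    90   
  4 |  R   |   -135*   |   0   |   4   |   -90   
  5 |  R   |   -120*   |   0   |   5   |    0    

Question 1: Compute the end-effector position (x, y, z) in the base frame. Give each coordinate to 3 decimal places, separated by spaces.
1.051 -3.942 13.330

after link 1: o_1 = (-3.4641, -2.0000, 4.0000)
after link 2: o_2 = (-0.9641, -6.3301, 9.0000)
after link 3: o_3 = (2.5000, -4.3301, 9.0000)
after link 4: o_4 = (-1.3637, -3.2949, 9.0000)
after link 5: o_5 = (1.0511, -3.9419, 13.3301)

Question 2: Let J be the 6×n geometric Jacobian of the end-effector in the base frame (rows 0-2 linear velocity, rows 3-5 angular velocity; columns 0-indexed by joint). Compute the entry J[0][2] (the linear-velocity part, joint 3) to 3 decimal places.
0.866

prismatic axis z_2 = (0.8660,0.5000,0.0000)
J_v[:, 2] = z_2; J_ω[:, 2] = (0,0,0)
entry J[0][2] = 0.8660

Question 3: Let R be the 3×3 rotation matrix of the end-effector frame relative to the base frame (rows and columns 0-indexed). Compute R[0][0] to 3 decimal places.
End-effector x-axis (col 0 of R) = (0.4830,-0.1294,0.8660)
R[0][0] = 0.4830

0.483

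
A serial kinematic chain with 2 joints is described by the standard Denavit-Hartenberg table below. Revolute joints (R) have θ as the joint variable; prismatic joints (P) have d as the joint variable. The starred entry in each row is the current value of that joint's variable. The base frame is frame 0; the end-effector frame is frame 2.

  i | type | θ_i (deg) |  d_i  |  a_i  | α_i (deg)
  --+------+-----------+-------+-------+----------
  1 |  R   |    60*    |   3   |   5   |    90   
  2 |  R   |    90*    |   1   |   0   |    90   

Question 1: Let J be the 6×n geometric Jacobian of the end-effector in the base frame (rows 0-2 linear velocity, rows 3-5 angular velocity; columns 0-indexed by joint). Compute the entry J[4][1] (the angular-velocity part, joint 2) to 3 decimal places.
axis z_1 = (0.8660,-0.5000,0.0000); lever o_n−o_1 = (0.8660,-0.5000,0.0000)
cross product → J_v[:, 1] = (0.0000,0.0000,0.0000)
J_ω[:, 1] = z_1
entry J[4][1] = -0.5000

-0.500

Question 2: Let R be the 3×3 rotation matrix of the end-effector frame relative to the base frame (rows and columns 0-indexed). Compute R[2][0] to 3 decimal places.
End-effector x-axis (col 0 of R) = (-0.0000,0.0000,1.0000)
R[2][0] = 1.0000

1.000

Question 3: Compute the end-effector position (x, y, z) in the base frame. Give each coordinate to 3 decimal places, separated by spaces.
3.366 3.830 3.000

after link 1: o_1 = (2.5000, 4.3301, 3.0000)
after link 2: o_2 = (3.3660, 3.8301, 3.0000)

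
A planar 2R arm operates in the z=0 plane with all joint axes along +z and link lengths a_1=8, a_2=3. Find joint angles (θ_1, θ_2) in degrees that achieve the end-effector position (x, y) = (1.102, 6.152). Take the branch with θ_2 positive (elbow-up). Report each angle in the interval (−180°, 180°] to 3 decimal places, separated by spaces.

cos θ_2 = (39.0615−8²−3²)/(2·8·3) = -0.7071; θ_2 = 134.9956° (elbow-up)
β = atan2(6.1520,1.1020) = 79.8444°; ψ = atan2(2.1215,5.8788) = 19.8429°
θ_1 = β − ψ = 60.0015°

60.002 134.996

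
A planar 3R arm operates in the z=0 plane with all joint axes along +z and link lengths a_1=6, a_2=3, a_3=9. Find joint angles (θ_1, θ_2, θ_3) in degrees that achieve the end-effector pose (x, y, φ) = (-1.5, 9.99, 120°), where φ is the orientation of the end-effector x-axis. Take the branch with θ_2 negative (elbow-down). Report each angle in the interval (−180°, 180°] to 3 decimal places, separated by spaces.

wrist centre = target − a_3·(cos φ, sin φ) = (3.0000, 2.1958)
cos θ_2 = (13.8214−6²−3²)/(2·6·3) = -0.8661; θ_2 = -150.0053° (elbow-down)
β = atan2(2.1958,3.0000) = 36.2013°; ψ = atan2(-1.4998,3.4018) = -23.7914°
θ_1 = β − ψ = 59.9927°
θ_3 = φ − θ_1 − θ_2 = -149.9874° (wrapped to (-180°,180°])

59.993 -150.005 -149.987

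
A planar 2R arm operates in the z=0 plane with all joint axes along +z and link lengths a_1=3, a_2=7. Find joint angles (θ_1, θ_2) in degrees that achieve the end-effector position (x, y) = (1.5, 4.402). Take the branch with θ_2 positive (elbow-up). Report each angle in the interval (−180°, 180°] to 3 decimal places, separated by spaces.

-59.997 149.998

cos θ_2 = (21.6276−3²−7²)/(2·3·7) = -0.8660; θ_2 = 149.9982° (elbow-up)
β = atan2(4.4020,1.5000) = 71.1832°; ψ = atan2(3.5002,-3.0621) = 131.1803°
θ_1 = β − ψ = -59.9971°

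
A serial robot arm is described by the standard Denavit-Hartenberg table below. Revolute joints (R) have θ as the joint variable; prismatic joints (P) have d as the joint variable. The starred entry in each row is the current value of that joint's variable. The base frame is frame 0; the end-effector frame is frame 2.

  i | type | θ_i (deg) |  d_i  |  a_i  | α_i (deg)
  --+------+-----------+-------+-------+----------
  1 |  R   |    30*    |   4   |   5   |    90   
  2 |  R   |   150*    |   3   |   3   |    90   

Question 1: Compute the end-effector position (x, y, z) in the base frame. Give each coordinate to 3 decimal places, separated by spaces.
after link 1: o_1 = (4.3301, 2.5000, 4.0000)
after link 2: o_2 = (3.5801, -1.3971, 5.5000)

3.580 -1.397 5.500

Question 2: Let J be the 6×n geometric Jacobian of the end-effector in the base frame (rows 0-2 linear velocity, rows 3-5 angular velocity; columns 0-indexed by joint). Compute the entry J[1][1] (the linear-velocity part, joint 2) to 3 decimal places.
axis z_1 = (0.5000,-0.8660,0.0000); lever o_n−o_1 = (-0.7500,-3.8971,1.5000)
cross product → J_v[:, 1] = (-1.2990,-0.7500,-2.5981)
J_ω[:, 1] = z_1
entry J[1][1] = -0.7500

-0.750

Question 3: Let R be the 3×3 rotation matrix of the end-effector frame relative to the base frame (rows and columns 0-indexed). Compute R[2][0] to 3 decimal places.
0.500

End-effector x-axis (col 0 of R) = (-0.7500,-0.4330,0.5000)
R[2][0] = 0.5000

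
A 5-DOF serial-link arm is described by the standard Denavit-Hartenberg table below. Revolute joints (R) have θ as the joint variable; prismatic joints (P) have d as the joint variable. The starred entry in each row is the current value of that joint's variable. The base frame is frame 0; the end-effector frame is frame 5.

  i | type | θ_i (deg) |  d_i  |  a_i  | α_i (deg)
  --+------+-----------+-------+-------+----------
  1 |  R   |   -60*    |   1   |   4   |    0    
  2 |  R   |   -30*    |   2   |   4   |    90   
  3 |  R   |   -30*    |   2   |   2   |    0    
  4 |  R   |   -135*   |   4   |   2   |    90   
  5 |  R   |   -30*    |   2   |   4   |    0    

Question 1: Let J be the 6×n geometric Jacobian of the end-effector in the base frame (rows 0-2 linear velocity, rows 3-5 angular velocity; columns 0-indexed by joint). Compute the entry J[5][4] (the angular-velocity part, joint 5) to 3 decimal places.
0.966

axis z_4 = (-0.0000,0.2588,0.9659); lever o_n−o_4 = (2.0000,3.8637,1.0353)
cross product → J_v[:, 4] = (-3.4641,1.9319,-0.5176)
J_ω[:, 4] = z_4
entry J[5][4] = 0.9659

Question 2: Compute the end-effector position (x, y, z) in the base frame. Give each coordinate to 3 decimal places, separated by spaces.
-2.000 -3.401 2.518

after link 1: o_1 = (2.0000, -3.4641, 1.0000)
after link 2: o_2 = (2.0000, -7.4641, 3.0000)
after link 3: o_3 = (0.0000, -9.1962, 2.0000)
after link 4: o_4 = (-4.0000, -7.2643, 1.4824)
after link 5: o_5 = (-2.0000, -3.4006, 2.5176)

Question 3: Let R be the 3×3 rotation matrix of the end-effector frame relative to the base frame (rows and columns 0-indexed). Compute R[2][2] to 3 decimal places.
End-effector z-axis (col 2 of R) = (-0.0000,0.2588,0.9659)
R[2][2] = 0.9659

0.966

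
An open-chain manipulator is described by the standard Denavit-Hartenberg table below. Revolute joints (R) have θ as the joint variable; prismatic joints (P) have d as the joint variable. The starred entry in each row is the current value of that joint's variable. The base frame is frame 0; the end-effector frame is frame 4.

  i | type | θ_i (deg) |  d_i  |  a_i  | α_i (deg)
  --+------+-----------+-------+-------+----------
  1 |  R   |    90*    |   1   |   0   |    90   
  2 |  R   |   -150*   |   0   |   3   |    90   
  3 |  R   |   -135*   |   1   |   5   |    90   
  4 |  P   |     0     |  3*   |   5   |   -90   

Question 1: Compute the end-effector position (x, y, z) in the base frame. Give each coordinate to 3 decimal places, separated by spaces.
-4.950 4.863 4.962

after link 1: o_1 = (0.0000, 0.0000, 1.0000)
after link 2: o_2 = (-0.0000, -2.5981, -0.5000)
after link 3: o_3 = (-3.5355, -0.0362, 2.1338)
after link 4: o_4 = (-4.9497, 4.8628, 4.9622)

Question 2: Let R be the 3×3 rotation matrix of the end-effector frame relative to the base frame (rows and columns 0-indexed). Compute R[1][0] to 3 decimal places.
End-effector x-axis (col 0 of R) = (-0.7071,0.6124,0.3536)
R[1][0] = 0.6124

0.612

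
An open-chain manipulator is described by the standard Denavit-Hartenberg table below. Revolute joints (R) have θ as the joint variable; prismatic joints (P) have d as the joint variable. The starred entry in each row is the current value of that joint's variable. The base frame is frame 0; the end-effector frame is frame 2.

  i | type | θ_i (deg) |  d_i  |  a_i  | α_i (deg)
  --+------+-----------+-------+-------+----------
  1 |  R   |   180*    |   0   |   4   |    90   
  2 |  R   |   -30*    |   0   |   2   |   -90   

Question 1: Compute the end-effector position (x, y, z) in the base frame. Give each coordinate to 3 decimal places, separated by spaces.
after link 1: o_1 = (-4.0000, 0.0000, 0.0000)
after link 2: o_2 = (-5.7321, 0.0000, -1.0000)

-5.732 0.000 -1.000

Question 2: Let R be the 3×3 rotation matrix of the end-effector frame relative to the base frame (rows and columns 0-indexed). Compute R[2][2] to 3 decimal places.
0.866

End-effector z-axis (col 2 of R) = (-0.5000,0.0000,0.8660)
R[2][2] = 0.8660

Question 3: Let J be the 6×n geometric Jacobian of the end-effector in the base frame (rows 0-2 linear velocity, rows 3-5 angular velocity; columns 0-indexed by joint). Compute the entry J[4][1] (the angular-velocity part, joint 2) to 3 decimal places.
1.000

axis z_1 = (0.0000,1.0000,0.0000); lever o_n−o_1 = (-1.7321,0.0000,-1.0000)
cross product → J_v[:, 1] = (-1.0000,0.0000,1.7321)
J_ω[:, 1] = z_1
entry J[4][1] = 1.0000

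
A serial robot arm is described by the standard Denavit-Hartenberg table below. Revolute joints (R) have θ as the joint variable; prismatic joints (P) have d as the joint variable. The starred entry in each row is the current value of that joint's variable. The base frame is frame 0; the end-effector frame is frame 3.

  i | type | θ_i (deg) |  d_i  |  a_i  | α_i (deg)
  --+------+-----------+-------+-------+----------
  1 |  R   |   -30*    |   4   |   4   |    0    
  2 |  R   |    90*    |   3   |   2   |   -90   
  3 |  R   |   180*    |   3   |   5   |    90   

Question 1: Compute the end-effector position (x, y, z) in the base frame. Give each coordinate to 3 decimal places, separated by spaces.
after link 1: o_1 = (3.4641, -2.0000, 4.0000)
after link 2: o_2 = (4.4641, -0.2679, 7.0000)
after link 3: o_3 = (-0.6340, -3.0981, 7.0000)

-0.634 -3.098 7.000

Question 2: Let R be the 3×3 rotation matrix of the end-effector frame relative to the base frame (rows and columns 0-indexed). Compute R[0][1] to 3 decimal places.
-0.866

End-effector y-axis (col 1 of R) = (-0.8660,0.5000,0.0000)
R[0][1] = -0.8660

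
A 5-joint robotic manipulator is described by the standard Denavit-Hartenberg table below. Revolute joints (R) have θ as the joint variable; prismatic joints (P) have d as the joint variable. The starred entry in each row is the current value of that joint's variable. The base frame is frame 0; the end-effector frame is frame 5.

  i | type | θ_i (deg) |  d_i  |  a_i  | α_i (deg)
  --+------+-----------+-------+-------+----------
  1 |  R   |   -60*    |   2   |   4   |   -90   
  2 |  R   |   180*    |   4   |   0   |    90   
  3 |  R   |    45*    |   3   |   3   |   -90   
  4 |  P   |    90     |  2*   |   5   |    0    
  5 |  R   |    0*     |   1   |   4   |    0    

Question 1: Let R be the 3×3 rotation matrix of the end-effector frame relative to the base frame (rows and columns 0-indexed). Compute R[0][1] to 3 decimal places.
-0.259

End-effector y-axis (col 1 of R) = (-0.2588,-0.9659,0.0000)
R[0][1] = -0.2588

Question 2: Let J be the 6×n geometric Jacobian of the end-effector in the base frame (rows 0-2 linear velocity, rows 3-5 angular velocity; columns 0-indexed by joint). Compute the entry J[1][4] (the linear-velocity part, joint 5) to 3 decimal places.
axis z_4 = (0.9659,-0.2588,0.0000); lever o_n−o_4 = (0.9659,-0.2588,4.0000)
cross product → J_v[:, 4] = (-1.0353,-3.8637,0.0000)
J_ω[:, 4] = z_4
entry J[1][4] = -3.8637

-3.864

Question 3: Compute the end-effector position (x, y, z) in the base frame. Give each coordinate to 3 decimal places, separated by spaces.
after link 1: o_1 = (2.0000, -3.4641, 2.0000)
after link 2: o_2 = (5.4641, -1.4641, 2.0000)
after link 3: o_3 = (6.2406, 1.4337, -1.0000)
after link 4: o_4 = (8.1724, 0.9160, 4.0000)
after link 5: o_5 = (9.1383, 0.6572, 8.0000)

9.138 0.657 8.000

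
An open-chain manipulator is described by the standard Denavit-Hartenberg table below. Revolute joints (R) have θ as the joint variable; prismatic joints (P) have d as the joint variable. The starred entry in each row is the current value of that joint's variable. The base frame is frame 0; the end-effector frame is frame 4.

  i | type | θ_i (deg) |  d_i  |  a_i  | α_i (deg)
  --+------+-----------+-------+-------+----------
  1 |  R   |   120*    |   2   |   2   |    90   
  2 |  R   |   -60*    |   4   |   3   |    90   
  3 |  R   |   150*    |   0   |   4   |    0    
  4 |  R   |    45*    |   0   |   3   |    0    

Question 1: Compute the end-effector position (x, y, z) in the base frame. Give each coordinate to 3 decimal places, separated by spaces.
after link 1: o_1 = (-1.0000, 1.7321, 2.0000)
after link 2: o_2 = (1.7141, 5.0311, -0.5981)
after link 3: o_3 = (4.3122, 4.5311, 2.4019)
after link 4: o_4 = (4.3642, 2.8881, 4.9115)

4.364 2.888 4.911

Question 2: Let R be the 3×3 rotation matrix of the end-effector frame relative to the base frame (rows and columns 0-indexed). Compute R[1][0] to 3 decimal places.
-0.548

End-effector x-axis (col 0 of R) = (0.0173,-0.5477,0.8365)
R[1][0] = -0.5477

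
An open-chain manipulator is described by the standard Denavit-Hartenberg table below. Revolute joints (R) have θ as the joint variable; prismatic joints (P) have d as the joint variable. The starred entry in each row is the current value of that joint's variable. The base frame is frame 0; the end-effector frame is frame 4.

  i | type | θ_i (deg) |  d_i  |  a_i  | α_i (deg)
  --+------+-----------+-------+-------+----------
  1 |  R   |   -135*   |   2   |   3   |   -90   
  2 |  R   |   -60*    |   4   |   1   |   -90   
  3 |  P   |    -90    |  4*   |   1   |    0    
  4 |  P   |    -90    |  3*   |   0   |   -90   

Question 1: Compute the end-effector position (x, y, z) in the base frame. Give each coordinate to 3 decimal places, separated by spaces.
after link 1: o_1 = (-2.1213, -2.1213, 2.0000)
after link 2: o_2 = (0.3536, -5.3033, 2.8660)
after link 3: o_3 = (-1.3888, -8.4599, 0.8660)
after link 4: o_4 = (-3.2259, -10.2970, -0.6340)

-3.226 -10.297 -0.634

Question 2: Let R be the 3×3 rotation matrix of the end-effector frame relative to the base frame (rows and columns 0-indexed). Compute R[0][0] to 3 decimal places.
0.354

End-effector x-axis (col 0 of R) = (0.3536,0.3536,-0.8660)
R[0][0] = 0.3536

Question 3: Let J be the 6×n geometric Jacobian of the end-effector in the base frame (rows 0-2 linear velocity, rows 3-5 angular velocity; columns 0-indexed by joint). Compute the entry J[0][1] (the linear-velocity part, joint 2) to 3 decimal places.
axis z_1 = (0.7071,-0.7071,0.0000); lever o_n−o_1 = (-1.1046,-8.1757,-2.6340)
cross product → J_v[:, 1] = (1.8625,1.8625,-6.5622)
J_ω[:, 1] = z_1
entry J[0][1] = 1.8625

1.863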